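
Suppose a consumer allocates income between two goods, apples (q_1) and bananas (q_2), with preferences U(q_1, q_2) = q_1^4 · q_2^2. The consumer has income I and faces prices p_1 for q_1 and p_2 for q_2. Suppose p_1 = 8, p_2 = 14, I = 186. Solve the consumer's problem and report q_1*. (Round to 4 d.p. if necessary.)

MU_q_1/MU_q_2 = (4·q_2)/(2·q_1); tangency sets this equal to p_1/p_2.
So 4·p_2·q_2 = 2·p_1·q_1; combined with the budget, a share 2/3 of income goes to q_1.
Demand: q_1*(p_1,p_2,I) = 2/3·I/p_1 and q_2* = 1/3·I/p_2.
At p_1=8, p_2=14, I=186: q_1* = 2/3·186/8 = 15.5.

q_1* = 15.5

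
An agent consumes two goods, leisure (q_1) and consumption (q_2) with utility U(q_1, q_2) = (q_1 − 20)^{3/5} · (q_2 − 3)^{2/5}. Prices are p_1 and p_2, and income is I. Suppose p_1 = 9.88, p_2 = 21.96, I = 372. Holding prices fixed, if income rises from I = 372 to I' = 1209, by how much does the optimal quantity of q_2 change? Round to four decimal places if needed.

MRS = (3/2)·(q_2−3)/(q_1−20). Tangency with p_1/p_2 gives q_2−3 = (2/3)·(p_1/p_2)·(q_1−20).
After buying the subsistence bundle (20, 3), a share 0.6 of the remaining income goes to q_1: q_1* = 20 + 0.6·(I − 20p_1 − 3p_2)/p_1.
Discretionary income = 372 − 20·9.88 − 3·21.96 = 108.52; q_2* = 3 + 0.4·108.52/21.96 = 4.9767.
At I' = 1209: q_2* = 20.2226. Change: 20.2226 − 4.9767 = 15.2459.

Δq_2* = 15.2459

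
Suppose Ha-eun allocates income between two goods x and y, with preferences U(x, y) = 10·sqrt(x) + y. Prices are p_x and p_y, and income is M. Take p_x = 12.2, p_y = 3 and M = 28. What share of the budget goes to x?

share on x = 0.6587

Utility is quasi-linear in y; the FOC for x is 5/√x = p_x/p_y.
Thus x* = (5·p_y/p_x)² — independent of M — with the rest of income spent on y.
Plugging in: x* = (5·3/12.2)² = 1.5117, y* = 3.1858.
Expenditure on x: 12.2·1.5117 = 18.4426; share = 0.6587.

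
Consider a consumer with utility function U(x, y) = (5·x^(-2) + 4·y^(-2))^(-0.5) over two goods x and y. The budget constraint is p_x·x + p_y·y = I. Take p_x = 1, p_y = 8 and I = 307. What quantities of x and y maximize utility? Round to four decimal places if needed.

Numerically y/x = 0.464159, so x* = 307/(1 + 8·0.464159) = 65.1352 and y* = 0.464159·65.1352 = 30.2331.

x* = 65.1352, y* = 30.2331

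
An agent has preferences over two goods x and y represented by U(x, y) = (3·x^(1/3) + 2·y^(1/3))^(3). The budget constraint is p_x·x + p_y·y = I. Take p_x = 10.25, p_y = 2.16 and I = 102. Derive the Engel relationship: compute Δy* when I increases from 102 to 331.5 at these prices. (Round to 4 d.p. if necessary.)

Δy* = 57.64

From the CES first-order condition, (3/2)·(y/x)^(2/3) = p_x/p_y.
Solve for the ratio: y/x = [(2/3)·p_x/p_y]^(1.5).
With the ratio pinned down, the budget gives x* = I/(p_x + p_y·(y/x)) and y* = (y/x)·x*.
Numerically y/x = 5.626888, so x* = 102/(10.25 + 2.16·5.626888) = 4.5527 and y* = 5.626888·4.5527 = 25.6178.
At I' = 331.5: y* = 83.2578. Change: 83.2578 − 25.6178 = 57.64.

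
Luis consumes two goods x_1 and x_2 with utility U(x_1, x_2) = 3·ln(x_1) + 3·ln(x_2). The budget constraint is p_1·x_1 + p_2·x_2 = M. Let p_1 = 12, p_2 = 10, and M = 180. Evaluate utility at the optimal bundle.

V = 12.6364

The MRS is x_2/x_1. Set MRS = p_1/p_2.
So 3·p_2·x_2 = 3·p_1·x_1; combined with the budget, a share 0.5 of income goes to x_1.
Demand: x_1*(p_1,p_2,M) = 0.5·M/p_1 and x_2* = 0.5·M/p_2.
At p_1=12, p_2=10, M=180: x_1* = 0.5·180/12 = 7.5, x_2* = 9.
Utility at the optimum: U(7.5, 9) = 12.6364.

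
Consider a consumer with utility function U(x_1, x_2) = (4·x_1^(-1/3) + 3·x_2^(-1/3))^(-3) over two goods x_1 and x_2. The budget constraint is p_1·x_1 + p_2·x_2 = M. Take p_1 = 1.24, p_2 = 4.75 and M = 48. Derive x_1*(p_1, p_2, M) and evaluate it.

x_1* = 18.195

Numerically x_2/x_1 = 0.294335, so x_1* = 48/(1.24 + 4.75·0.294335) = 18.195.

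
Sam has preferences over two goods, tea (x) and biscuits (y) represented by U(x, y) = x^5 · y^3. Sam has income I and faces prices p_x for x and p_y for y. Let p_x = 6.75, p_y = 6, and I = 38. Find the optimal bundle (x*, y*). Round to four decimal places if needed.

x* = 3.5185, y* = 2.375

MU_x/MU_y = (5·y)/(3·x); tangency sets this equal to p_x/p_y.
Rearranging, p_y·y = (3/5)·p_x·x. Substituting into the budget gives p_x·x·(1 + (3/5)) = I.
Demand: x*(p_x,p_y,I) = 0.625·I/p_x and y* = 0.375·I/p_y.
At p_x=6.75, p_y=6, I=38: x* = 0.625·38/6.75 = 3.5185, y* = 2.375.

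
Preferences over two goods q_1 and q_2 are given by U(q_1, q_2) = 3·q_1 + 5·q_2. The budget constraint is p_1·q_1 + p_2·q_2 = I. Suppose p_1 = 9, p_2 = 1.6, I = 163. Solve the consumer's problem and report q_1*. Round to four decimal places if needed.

Linear utility — the consumer picks whichever good has higher MU/price: 3/9 = 0.3333 vs 5/1.6 = 3.125.
q_2 gives more utility per dollar, so spend all income on q_2: q_2* = I/p_2, q_1* = 0.
Numerically: q_1* = 0, q_2* = 101.875.

q_1* = 0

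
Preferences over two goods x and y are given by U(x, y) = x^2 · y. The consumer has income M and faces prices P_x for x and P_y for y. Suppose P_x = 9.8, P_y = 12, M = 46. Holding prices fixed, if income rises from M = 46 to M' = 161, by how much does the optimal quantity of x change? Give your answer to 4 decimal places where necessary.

At P_x=9.8, P_y=12, M=46: x* = 2/3·46/9.8 = 3.1293.
At M' = 161: x* = 10.9524. Change: 10.9524 − 3.1293 = 7.8231.

Δx* = 7.8231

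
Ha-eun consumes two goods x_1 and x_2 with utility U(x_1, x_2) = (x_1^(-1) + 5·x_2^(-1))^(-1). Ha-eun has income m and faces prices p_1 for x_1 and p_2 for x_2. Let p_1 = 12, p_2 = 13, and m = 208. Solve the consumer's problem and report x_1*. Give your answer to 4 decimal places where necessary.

x_1* = 5.2093

MRS = MU_x_1/MU_x_2 = (1/5)·(x_2/x_1)^(2). Set equal to p_1/p_2.
Hence x_2/x_1 = (5·p_1/p_2)^(1/(2)), i.e. raised to the 0.5 power.
With the ratio pinned down, the budget gives x_1* = m/(p_1 + p_2·(x_2/x_1)) and x_2* = (x_2/x_1)·x_1*.
Numerically x_2/x_1 = 2.148345, so x_1* = 208/(12 + 13·2.148345) = 5.2093.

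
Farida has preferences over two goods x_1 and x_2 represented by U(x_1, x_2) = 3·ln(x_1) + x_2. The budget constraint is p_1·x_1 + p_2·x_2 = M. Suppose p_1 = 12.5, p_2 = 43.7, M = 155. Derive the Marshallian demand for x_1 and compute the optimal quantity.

x_1* = 10.488

MU_x_1 = 3/x_1, MU_x_2 = 1. Tangency: 3/x_1 = p_1/p_2.
So x_1*(p_1,p_2) = 3·p_2/p_1, independent of income; and x_2* = (M − 3·p_2)/p_2.
At the given prices: x_1* = 3·43.7/12.5 = 10.488.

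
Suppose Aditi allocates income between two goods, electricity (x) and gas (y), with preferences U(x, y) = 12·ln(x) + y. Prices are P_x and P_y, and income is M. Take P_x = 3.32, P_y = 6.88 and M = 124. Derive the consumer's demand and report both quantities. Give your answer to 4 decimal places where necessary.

MU_x = 12/x, MU_y = 1. Tangency: 12/x = P_x/P_y.
So x*(P_x,P_y) = 12·P_y/P_x, independent of income; and y* = (M − 12·P_y)/P_y.
At the given prices: x* = 12·6.88/3.32 = 24.8675, and y* = 6.0233.

x* = 24.8675, y* = 6.0233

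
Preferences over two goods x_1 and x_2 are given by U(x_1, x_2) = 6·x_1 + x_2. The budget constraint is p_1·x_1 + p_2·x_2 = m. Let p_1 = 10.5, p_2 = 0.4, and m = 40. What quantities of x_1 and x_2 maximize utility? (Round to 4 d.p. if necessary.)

x_1* = 0, x_2* = 100

Perfect substitutes: compare marginal utility per dollar. 6/p_1 vs 1/p_2 → 0.5714 vs 2.5.
x_2 gives more utility per dollar, so spend all income on x_2: x_2* = m/p_2, x_1* = 0.
Numerically: x_1* = 0, x_2* = 100.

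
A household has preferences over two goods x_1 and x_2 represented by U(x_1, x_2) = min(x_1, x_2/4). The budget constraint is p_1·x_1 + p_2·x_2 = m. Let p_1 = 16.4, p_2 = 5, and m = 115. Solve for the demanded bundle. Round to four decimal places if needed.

Leontief preferences: the optimum is at the kink where x_1/1 = x_2/4, i.e. x_2 = 4·x_1.
Budget: p_1·x_1 + p_2·4·x_1 = m, so (p_1 + 4·p_2)·x_1 = m.
Demand: x_1*(p_1,p_2,m) = m/(p_1 + 4·p_2), x_2* = 4·m/(p_1 + 4·p_2).
Here 16.4 + 4·5 = 36.4, giving x_1* = 3.1593 and x_2* = 12.6374.

x_1* = 3.1593, x_2* = 12.6374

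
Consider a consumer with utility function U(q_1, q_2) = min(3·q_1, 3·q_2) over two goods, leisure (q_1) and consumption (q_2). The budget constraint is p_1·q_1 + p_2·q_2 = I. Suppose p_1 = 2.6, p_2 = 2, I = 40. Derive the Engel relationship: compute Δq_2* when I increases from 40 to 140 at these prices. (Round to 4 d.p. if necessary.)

Demand: q_1*(p_1,p_2,I) = 3·I/(3·p_1 + 3·p_2), q_2* = 3·I/(3·p_1 + 3·p_2).
Here 3·2.6 + 3·2 = 13.8, giving q_2* = 8.6957.
At I' = 140: q_2* = 30.4348. Change: 30.4348 − 8.6957 = 21.7391.

Δq_2* = 21.7391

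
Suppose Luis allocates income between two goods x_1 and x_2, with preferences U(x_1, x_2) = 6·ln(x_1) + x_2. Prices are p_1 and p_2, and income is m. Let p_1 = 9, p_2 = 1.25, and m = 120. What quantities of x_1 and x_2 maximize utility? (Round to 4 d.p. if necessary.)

x_1* = 0.8333, x_2* = 90

Set MRS = p_1/p_2: (6/x_1)/1 = p_1/p_2.
So x_1*(p_1,p_2) = 6·p_2/p_1, independent of income; and x_2* = (m − 6·p_2)/p_2.
At the given prices: x_1* = 6·1.25/9 = 0.8333, and x_2* = 90.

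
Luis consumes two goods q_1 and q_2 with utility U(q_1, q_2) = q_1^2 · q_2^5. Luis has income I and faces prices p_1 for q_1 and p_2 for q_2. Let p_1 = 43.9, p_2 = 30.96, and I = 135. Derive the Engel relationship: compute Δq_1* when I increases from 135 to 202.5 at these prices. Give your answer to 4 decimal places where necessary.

The MRS is (2/5)·q_2/q_1. Set MRS = p_1/p_2.
Rearranging, p_2·q_2 = (5/2)·p_1·q_1. Substituting into the budget gives p_1·q_1·(1 + (5/2)) = I.
Demand: q_1*(p_1,p_2,I) = 2/7·I/p_1 and q_2* = 5/7·I/p_2.
At p_1=43.9, p_2=30.96, I=135: q_1* = 2/7·135/43.9 = 0.8786.
At I' = 202.5: q_1* = 1.3179. Change: 1.3179 − 0.8786 = 0.4393.

Δq_1* = 0.4393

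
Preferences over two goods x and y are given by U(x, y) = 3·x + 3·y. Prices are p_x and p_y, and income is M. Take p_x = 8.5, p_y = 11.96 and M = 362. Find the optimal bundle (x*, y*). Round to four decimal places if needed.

x* = 42.5882, y* = 0

Linear utility — the consumer picks whichever good has higher MU/price: 3/8.5 = 0.3529 vs 3/11.96 = 0.2508.
x gives more utility per dollar, so spend all income on x: x* = M/p_x, y* = 0.
Numerically: x* = 42.5882, y* = 0.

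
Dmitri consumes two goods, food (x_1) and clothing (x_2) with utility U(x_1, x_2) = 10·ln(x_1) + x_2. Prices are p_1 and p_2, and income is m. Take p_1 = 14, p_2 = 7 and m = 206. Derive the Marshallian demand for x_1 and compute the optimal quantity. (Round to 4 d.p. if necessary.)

x_1* = 5

MU_x_1 = 10/x_1, MU_x_2 = 1. Tangency: 10/x_1 = p_1/p_2.
So x_1*(p_1,p_2) = 10·p_2/p_1, independent of income; and x_2* = (m − 10·p_2)/p_2.
At the given prices: x_1* = 10·7/14 = 5.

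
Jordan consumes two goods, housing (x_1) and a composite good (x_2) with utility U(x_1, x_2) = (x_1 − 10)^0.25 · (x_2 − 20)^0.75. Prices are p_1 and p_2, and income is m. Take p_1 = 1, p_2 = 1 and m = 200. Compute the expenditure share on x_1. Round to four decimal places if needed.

MRS = (1/3)·(x_2−20)/(x_1−10). Tangency with p_1/p_2 gives x_2−20 = 3·(p_1/p_2)·(x_1−10).
Substituting into the budget: x_1* = 10 + 0.25·(m − 10·p_1 − 20·p_2)/p_1, and x_2* = 20 + 0.75·(…)/p_2.
Discretionary income = 200 − 10·1 − 20·1 = 170; x_1* = 10 + 0.25·170/1 = 52.5; x_2* = 20 + 0.75·170/1 = 147.5.
Expenditure on x_1: 1·52.5 = 52.5; share = 0.2625.

share on x_1 = 0.2625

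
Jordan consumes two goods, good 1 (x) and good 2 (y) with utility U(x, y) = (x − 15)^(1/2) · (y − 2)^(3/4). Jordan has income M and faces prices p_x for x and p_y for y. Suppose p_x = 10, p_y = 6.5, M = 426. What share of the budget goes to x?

This is Cobb-Douglas in (x−15, y−2): tangency gives 0.5·p_y·(y−2) = 0.75·p_x·(x−15).
After buying the subsistence bundle (15, 2), a share 0.4 of the remaining income goes to x: x* = 15 + 0.4·(M − 15p_x − 2p_y)/p_x.
Discretionary income = 426 − 15·10 − 2·6.5 = 263; x* = 15 + 0.4·263/10 = 25.52; y* = 2 + 0.6·263/6.5 = 26.2769.
Expenditure on x: 10·25.52 = 255.2; share = 0.5991.

share on x = 0.5991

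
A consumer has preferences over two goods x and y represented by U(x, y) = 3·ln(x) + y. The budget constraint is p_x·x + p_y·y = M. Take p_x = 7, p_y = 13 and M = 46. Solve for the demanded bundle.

x* = 5.5714, y* = 0.5385

MU_x = 3/x, MU_y = 1. Tangency: 3/x = p_x/p_y.
So x*(p_x,p_y) = 3·p_y/p_x, independent of income; and y* = (M − 3·p_y)/p_y.
At the given prices: x* = 3·13/7 = 5.5714, and y* = 0.5385.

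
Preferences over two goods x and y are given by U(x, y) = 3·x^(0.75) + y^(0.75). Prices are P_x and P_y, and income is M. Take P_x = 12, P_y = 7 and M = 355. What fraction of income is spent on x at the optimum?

share on x = 0.9414

MRS = MU_x/MU_y = 3·(y/x)^(0.25). Set equal to P_x/P_y.
Hence y/x = ((1/3)·P_x/P_y)^(1/(0.25)), i.e. raised to the 4 power.
Substitute y = (y/x)·x into the budget: x* = M/(P_x + P_y·(y/x)).
Numerically y/x = 0.106622, so x* = 355/(12 + 7·0.106622) = 27.8511 and y* = 0.106622·27.8511 = 2.9695.
Expenditure on x: 12·27.8511 = 334.2132; share = 0.9414.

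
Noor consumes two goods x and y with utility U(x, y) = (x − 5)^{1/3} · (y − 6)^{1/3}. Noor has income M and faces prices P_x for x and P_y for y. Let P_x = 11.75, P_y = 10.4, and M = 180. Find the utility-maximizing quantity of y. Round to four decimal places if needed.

y* = 8.8293

Let x' = x−5, y' = y−6. MRS = y'/x' = P_x/P_y.
Substituting into the budget: x* = 5 + 0.5·(M − 5·P_x − 6·P_y)/P_x, and y* = 6 + 0.5·(…)/P_y.
Discretionary income = 180 − 5·11.75 − 6·10.4 = 58.85; y* = 6 + 0.5·58.85/10.4 = 8.8293.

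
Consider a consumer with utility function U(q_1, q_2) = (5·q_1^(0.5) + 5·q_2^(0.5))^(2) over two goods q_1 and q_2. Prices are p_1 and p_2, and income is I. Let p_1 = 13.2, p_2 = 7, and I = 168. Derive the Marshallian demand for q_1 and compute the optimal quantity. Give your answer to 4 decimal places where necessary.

q_1* = 4.4104

Numerically q_2/q_1 = 3.555918, so q_1* = 168/(13.2 + 7·3.555918) = 4.4104.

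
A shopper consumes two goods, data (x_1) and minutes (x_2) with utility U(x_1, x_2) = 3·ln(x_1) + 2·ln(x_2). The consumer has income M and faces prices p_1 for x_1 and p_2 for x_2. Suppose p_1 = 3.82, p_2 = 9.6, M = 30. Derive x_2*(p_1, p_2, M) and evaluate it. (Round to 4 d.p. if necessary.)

Tangency: MRS = (3/2)·x_2/x_1 = p_1/p_2.
Rearranging, p_2·x_2 = (2/3)·p_1·x_1. Substituting into the budget gives p_1·x_1·(1 + (2/3)) = M.
Demand: x_1*(p_1,p_2,M) = 0.6·M/p_1 and x_2* = 0.4·M/p_2.
At p_1=3.82, p_2=9.6, M=30: x_2* = 0.4·30/9.6 = 1.25.

x_2* = 1.25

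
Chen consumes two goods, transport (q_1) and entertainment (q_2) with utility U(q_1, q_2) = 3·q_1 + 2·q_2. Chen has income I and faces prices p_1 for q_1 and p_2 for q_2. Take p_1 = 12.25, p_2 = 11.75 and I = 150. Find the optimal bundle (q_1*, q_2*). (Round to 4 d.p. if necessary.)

Linear utility — the consumer picks whichever good has higher MU/price: 3/12.25 = 0.2449 vs 2/11.75 = 0.1702.
q_1 gives more utility per dollar, so spend all income on q_1: q_1* = I/p_1, q_2* = 0.
Numerically: q_1* = 12.2449, q_2* = 0.

q_1* = 12.2449, q_2* = 0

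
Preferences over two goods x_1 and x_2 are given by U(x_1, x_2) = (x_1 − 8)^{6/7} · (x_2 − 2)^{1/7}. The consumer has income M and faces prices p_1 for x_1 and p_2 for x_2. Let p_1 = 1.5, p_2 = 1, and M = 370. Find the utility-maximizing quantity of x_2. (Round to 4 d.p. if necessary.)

x_2* = 52.8571

After buying the subsistence bundle (8, 2), a share 6/7 of the remaining income goes to x_1: x_1* = 8 + 6/7·(M − 8p_1 − 2p_2)/p_1.
Discretionary income = 370 − 8·1.5 − 2·1 = 356; x_2* = 2 + 1/7·356/1 = 52.8571.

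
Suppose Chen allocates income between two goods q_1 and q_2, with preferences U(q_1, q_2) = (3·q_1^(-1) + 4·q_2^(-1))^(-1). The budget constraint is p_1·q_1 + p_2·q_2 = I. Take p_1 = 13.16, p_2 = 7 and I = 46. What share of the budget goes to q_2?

MU_q_1 ∝ 3·q_1^(-2), MU_q_2 ∝ 4·q_2^(-2), so MRS = (3/4)·(q_2/q_1)^(2) = p_1/p_2.
Hence q_2/q_1 = ((4/3)·p_1/p_2)^(1/(2)), i.e. raised to the 0.5 power.
With the ratio pinned down, the budget gives q_1* = I/(p_1 + p_2·(q_2/q_1)) and q_2* = (q_2/q_1)·q_1*.
Numerically q_2/q_1 = 1.583246, so q_1* = 46/(13.16 + 7·1.583246) = 1.8975 and q_2* = 1.583246·1.8975 = 3.0042.
Expenditure on q_2: 7·3.0042 = 21.0292; share = 0.4572.

share on q_2 = 0.4572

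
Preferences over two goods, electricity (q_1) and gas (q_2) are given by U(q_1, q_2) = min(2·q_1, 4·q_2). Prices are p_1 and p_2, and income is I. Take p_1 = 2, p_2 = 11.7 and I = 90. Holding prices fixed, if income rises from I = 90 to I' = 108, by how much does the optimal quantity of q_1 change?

Δq_1* = 2.293

With perfect complements, no substitution: consume in ratio q_1:q_2 = 4:2.
Budget: p_1·q_1 + p_2·(1/2)·q_1 = I, so (4·p_1 + 2·p_2)·q_1 = 4·I.
Demand: q_1*(p_1,p_2,I) = 4·I/(4·p_1 + 2·p_2), q_2* = 2·I/(4·p_1 + 2·p_2).
Here 4·2 + 2·11.7 = 31.4, giving q_1* = 11.465.
At I' = 108: q_1* = 13.758. Change: 13.758 − 11.465 = 2.293.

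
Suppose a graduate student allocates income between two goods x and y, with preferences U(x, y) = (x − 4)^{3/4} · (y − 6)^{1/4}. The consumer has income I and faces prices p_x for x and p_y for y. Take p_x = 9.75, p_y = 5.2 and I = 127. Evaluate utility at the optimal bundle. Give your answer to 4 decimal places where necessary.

This is Cobb-Douglas in (x−4, y−6): tangency gives 0.75·p_y·(y−6) = 0.25·p_x·(x−4).
Substituting into the budget: x* = 4 + 0.75·(I − 4·p_x − 6·p_y)/p_x, and y* = 6 + 0.25·(…)/p_y.
Discretionary income = 127 − 4·9.75 − 6·5.2 = 56.8; x* = 4 + 0.75·56.8/9.75 = 8.3692; y* = 6 + 0.25·56.8/5.2 = 8.7308.
Utility at the optimum: U(8.3692, 8.7308) = 3.8849.

V = 3.8849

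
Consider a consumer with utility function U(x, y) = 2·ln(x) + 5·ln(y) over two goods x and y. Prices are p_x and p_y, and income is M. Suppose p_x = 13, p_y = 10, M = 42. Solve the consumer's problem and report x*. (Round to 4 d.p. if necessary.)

MU_x/MU_y = (2·y)/(5·x); tangency sets this equal to p_x/p_y.
So 2·p_y·y = 5·p_x·x; combined with the budget, a share 2/7 of income goes to x.
Demand: x*(p_x,p_y,M) = 2/7·M/p_x and y* = 5/7·M/p_y.
At p_x=13, p_y=10, M=42: x* = 2/7·42/13 = 0.9231.

x* = 0.9231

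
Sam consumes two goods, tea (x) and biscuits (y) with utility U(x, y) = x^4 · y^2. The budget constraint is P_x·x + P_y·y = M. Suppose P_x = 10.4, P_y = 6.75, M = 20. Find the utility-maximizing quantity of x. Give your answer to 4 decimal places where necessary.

Tangency: MRS = 2·y/x = P_x/P_y.
Rearranging, P_y·y = (1/2)·P_x·x. Substituting into the budget gives P_x·x·(1 + (1/2)) = M.
Demand: x*(P_x,P_y,M) = 2/3·M/P_x and y* = 1/3·M/P_y.
At P_x=10.4, P_y=6.75, M=20: x* = 2/3·20/10.4 = 1.2821.

x* = 1.2821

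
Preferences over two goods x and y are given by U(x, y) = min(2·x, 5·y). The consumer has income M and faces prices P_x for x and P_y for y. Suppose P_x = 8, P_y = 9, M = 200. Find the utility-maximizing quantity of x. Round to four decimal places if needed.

x* = 17.2414

With perfect complements, no substitution: consume in ratio x:y = 5:2.
Budget: P_x·x + P_y·(2/5)·x = M, so (5·P_x + 2·P_y)·x = 5·M.
Demand: x*(P_x,P_y,M) = 5·M/(5·P_x + 2·P_y), y* = 2·M/(5·P_x + 2·P_y).
Here 5·8 + 2·9 = 58, giving x* = 17.2414.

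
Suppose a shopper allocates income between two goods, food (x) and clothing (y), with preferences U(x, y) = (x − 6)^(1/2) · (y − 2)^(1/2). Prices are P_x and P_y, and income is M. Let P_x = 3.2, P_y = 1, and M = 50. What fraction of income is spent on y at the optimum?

After buying the subsistence bundle (6, 2), a share 0.5 of the remaining income goes to x: x* = 6 + 0.5·(M − 6P_x − 2P_y)/P_x.
Discretionary income = 50 − 6·3.2 − 2·1 = 28.8; x* = 6 + 0.5·28.8/3.2 = 10.5; y* = 2 + 0.5·28.8/1 = 16.4.
Expenditure on y: 1·16.4 = 16.4; share = 0.328.

share on y = 0.328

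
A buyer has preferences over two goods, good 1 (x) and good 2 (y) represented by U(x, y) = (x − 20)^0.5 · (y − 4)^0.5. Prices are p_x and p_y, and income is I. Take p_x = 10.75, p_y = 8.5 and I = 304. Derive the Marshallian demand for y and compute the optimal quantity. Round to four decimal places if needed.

y* = 7.2353

This is Cobb-Douglas in (x−20, y−4): tangency gives 0.5·p_y·(y−4) = 0.5·p_x·(x−20).
Substituting into the budget: x* = 20 + 0.5·(I − 20·p_x − 4·p_y)/p_x, and y* = 4 + 0.5·(…)/p_y.
Discretionary income = 304 − 20·10.75 − 4·8.5 = 55; y* = 4 + 0.5·55/8.5 = 7.2353.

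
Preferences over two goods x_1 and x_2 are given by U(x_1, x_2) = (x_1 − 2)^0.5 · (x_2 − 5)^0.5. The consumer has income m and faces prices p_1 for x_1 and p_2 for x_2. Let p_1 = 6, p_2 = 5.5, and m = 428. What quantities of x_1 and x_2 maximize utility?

MRS = (x_2−5)/(x_1−2). Tangency with p_1/p_2 gives x_2−5 = (p_1/p_2)·(x_1−2).
After buying the subsistence bundle (2, 5), a share 0.5 of the remaining income goes to x_1: x_1* = 2 + 0.5·(m − 2p_1 − 5p_2)/p_1.
Discretionary income = 428 − 2·6 − 5·5.5 = 388.5; x_1* = 2 + 0.5·388.5/6 = 34.375; x_2* = 5 + 0.5·388.5/5.5 = 40.3182.

x_1* = 34.375, x_2* = 40.3182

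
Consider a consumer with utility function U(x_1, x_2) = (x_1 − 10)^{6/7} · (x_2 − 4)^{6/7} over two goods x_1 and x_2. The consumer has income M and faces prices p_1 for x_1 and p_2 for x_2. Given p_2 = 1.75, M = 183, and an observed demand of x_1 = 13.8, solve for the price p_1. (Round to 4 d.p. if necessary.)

p_1 = 10

MRS = (x_2−4)/(x_1−10). Tangency with p_1/p_2 gives x_2−4 = (p_1/p_2)·(x_1−10).
After buying the subsistence bundle (10, 4), a share 0.5 of the remaining income goes to x_1: x_1* = 10 + 0.5·(M − 10p_1 − 4p_2)/p_1.
Set x_1* = 13.8 in the demand function and solve for p_1: p_1 = 10.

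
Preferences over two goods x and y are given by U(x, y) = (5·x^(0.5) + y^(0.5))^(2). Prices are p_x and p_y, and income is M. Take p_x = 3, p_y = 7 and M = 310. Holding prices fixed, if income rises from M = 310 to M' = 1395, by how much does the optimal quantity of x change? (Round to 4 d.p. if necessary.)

MU_x ∝ 5·x^(-0.5), MU_y ∝ y^(-0.5), so MRS = 5·(y/x)^(0.5) = p_x/p_y.
Solve for the ratio: y/x = [(1/5)·p_x/p_y]^(2).
Substitute y = (y/x)·x into the budget: x* = M/(p_x + p_y·(y/x)).
Numerically y/x = 0.007347, so x* = 310/(3 + 7·0.007347) = 101.5918.
At M' = 1395: x* = 457.1629. Change: 457.1629 − 101.5918 = 355.5712.

Δx* = 355.5712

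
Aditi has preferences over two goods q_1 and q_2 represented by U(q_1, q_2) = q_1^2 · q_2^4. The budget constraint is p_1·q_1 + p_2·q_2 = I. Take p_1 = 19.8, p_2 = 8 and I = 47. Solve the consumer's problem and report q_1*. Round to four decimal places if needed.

Demand: q_1*(p_1,p_2,I) = 1/3·I/p_1 and q_2* = 2/3·I/p_2.
At p_1=19.8, p_2=8, I=47: q_1* = 1/3·47/19.8 = 0.7912.

q_1* = 0.7912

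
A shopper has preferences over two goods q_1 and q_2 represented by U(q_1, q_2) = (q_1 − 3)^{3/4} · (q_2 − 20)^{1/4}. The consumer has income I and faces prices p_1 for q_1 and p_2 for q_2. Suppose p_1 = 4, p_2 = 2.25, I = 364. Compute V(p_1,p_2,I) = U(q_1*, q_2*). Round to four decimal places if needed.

V = 50.5043

This is Cobb-Douglas in (q_1−3, q_2−20): tangency gives 0.75·p_2·(q_2−20) = 0.25·p_1·(q_1−3).
After buying the subsistence bundle (3, 20), a share 0.75 of the remaining income goes to q_1: q_1* = 3 + 0.75·(I − 3p_1 − 20p_2)/p_1.
Discretionary income = 364 − 3·4 − 20·2.25 = 307; q_1* = 3 + 0.75·307/4 = 60.5625; q_2* = 20 + 0.25·307/2.25 = 54.1111.
Utility at the optimum: U(60.5625, 54.1111) = 50.5043.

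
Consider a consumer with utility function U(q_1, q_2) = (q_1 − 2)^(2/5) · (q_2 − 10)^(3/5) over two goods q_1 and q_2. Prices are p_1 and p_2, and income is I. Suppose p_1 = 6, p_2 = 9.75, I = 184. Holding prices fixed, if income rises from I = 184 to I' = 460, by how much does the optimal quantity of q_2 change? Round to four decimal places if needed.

Δq_2* = 16.9846

Let q_1' = q_1−2, q_2' = q_2−10. MRS = (2/3)·q_2'/q_1' = p_1/p_2.
Substituting into the budget: q_1* = 2 + 0.4·(I − 2·p_1 − 10·p_2)/p_1, and q_2* = 10 + 0.6·(…)/p_2.
Discretionary income = 184 − 2·6 − 10·9.75 = 74.5; q_2* = 10 + 0.6·74.5/9.75 = 14.5846.
At I' = 460: q_2* = 31.5692. Change: 31.5692 − 14.5846 = 16.9846.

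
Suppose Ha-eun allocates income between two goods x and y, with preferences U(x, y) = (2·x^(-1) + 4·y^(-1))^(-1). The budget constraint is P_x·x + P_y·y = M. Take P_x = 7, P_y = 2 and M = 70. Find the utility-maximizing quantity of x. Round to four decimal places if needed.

MU_x ∝ 2·x^(-2), MU_y ∝ 4·y^(-2), so MRS = (1/2)·(y/x)^(2) = P_x/P_y.
Hence y/x = (2·P_x/P_y)^(1/(2)), i.e. raised to the 0.5 power.
Substitute y = (y/x)·x into the budget: x* = M/(P_x + P_y·(y/x)).
Numerically y/x = 2.645751, so x* = 70/(7 + 2·2.645751) = 5.695.

x* = 5.695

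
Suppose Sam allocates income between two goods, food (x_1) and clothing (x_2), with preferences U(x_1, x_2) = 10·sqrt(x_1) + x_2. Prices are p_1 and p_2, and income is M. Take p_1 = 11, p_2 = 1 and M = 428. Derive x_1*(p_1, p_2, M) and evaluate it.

Utility is quasi-linear in x_2; the FOC for x_1 is 5/√x_1 = p_1/p_2.
Solve: √x_1 = 5·p_2/p_1, so x_1*(p_1,p_2) = (5·p_2/p_1)², and x_2* = (M − p_1·x_1*)/p_2.
Plugging in: x_1* = (5·1/11)² = 0.2066.

x_1* = 0.2066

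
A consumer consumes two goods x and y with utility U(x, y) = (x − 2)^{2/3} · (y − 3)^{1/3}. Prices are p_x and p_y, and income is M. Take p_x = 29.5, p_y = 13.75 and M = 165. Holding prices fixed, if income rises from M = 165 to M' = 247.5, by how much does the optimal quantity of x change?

MRS = 2·(y−3)/(x−2). Tangency with p_x/p_y gives y−3 = (1/2)·(p_x/p_y)·(x−2).
Substituting into the budget: x* = 2 + 2/3·(M − 2·p_x − 3·p_y)/p_x, and y* = 3 + 1/3·(…)/p_y.
Discretionary income = 165 − 2·29.5 − 3·13.75 = 64.75; x* = 2 + 2/3·64.75/29.5 = 3.4633.
At M' = 247.5: x* = 5.3277. Change: 5.3277 − 3.4633 = 1.8644.

Δx* = 1.8644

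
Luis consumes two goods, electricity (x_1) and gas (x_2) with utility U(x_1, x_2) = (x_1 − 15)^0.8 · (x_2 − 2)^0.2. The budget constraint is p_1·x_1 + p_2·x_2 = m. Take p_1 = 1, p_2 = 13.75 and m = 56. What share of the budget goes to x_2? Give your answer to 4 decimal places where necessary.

MRS = 4·(x_2−2)/(x_1−15). Tangency with p_1/p_2 gives x_2−2 = (1/4)·(p_1/p_2)·(x_1−15).
After buying the subsistence bundle (15, 2), a share 0.8 of the remaining income goes to x_1: x_1* = 15 + 0.8·(m − 15p_1 − 2p_2)/p_1.
Discretionary income = 56 − 15·1 − 2·13.75 = 13.5; x_1* = 15 + 0.8·13.5/1 = 25.8; x_2* = 2 + 0.2·13.5/13.75 = 2.1964.
Expenditure on x_2: 13.75·2.1964 = 30.2; share = 0.5393.

share on x_2 = 0.5393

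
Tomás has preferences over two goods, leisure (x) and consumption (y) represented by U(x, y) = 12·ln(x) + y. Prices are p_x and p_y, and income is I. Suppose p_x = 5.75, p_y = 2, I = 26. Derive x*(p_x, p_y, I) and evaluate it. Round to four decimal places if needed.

Set MRS = p_x/p_y: (12/x)/1 = p_x/p_y.
So x*(p_x,p_y) = 12·p_y/p_x, independent of income; and y* = (I − 12·p_y)/p_y.
At the given prices: x* = 12·2/5.75 = 4.1739.

x* = 4.1739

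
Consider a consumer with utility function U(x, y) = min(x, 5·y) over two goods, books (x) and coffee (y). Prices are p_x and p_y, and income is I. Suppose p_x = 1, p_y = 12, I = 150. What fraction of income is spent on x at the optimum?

Leontief preferences: the optimum is at the kink where x/5 = y/1, i.e. y = (1/5)·x.
Budget: p_x·x + p_y·(1/5)·x = I, so (5·p_x + p_y)·x = 5·I.
Demand: x*(p_x,p_y,I) = 5·I/(5·p_x + p_y), y* = I/(5·p_x + p_y).
Here 5·1 + 12 = 17, giving x* = 44.1176 and y* = 8.8235.
Expenditure on x: 1·44.1176 = 44.1176; share = 0.2941.

share on x = 0.2941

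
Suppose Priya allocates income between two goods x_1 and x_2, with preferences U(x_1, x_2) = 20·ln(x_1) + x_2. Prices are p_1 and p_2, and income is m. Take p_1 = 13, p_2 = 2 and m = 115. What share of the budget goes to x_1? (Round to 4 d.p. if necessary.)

MU_x_1 = 20/x_1, MU_x_2 = 1. Tangency: 20/x_1 = p_1/p_2.
So x_1*(p_1,p_2) = 20·p_2/p_1, independent of income; and x_2* = (m − 20·p_2)/p_2.
At the given prices: x_1* = 20·2/13 = 3.0769, and x_2* = 37.5.
Expenditure on x_1: 13·3.0769 = 40; share = 0.3478.

share on x_1 = 0.3478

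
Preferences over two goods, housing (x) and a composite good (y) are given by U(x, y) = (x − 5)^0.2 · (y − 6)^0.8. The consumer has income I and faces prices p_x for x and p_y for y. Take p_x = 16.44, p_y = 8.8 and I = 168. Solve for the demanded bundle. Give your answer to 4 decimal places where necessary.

x* = 5.4015, y* = 9

Let x' = x−5, y' = y−6. MRS = (1/4)·y'/x' = p_x/p_y.
After buying the subsistence bundle (5, 6), a share 0.2 of the remaining income goes to x: x* = 5 + 0.2·(I − 5p_x − 6p_y)/p_x.
Discretionary income = 168 − 5·16.44 − 6·8.8 = 33; x* = 5 + 0.2·33/16.44 = 5.4015; y* = 6 + 0.8·33/8.8 = 9.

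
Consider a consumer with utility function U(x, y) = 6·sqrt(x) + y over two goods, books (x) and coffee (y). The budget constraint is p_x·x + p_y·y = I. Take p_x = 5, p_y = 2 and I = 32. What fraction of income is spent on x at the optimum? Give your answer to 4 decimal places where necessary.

Set MRS = p_x/p_y: 3·x^(−1/2) = p_x/p_y.
Thus x* = (3·p_y/p_x)² — independent of I — with the rest of income spent on y.
Plugging in: x* = (3·2/5)² = 1.44, y* = 12.4.
Expenditure on x: 5·1.44 = 7.2; share = 0.225.

share on x = 0.225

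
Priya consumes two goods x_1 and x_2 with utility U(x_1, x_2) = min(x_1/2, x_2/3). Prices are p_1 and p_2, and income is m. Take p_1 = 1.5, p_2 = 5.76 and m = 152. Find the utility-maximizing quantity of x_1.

x_1* = 14.9901

Leontief preferences: the optimum is at the kink where x_1/2 = x_2/3, i.e. x_2 = (3/2)·x_1.
Budget: p_1·x_1 + p_2·(3/2)·x_1 = m, so (2·p_1 + 3·p_2)·x_1 = 2·m.
Demand: x_1*(p_1,p_2,m) = 2·m/(2·p_1 + 3·p_2), x_2* = 3·m/(2·p_1 + 3·p_2).
Here 2·1.5 + 3·5.76 = 20.28, giving x_1* = 14.9901.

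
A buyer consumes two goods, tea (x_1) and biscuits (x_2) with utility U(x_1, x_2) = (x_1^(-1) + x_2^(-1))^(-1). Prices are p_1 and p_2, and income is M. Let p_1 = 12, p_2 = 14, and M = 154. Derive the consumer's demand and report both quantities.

MRS = MU_x_1/MU_x_2 = (x_2/x_1)^(2). Set equal to p_1/p_2.
Hence x_2/x_1 = (p_1/p_2)^(1/(2)), i.e. raised to the 0.5 power.
Substitute x_2 = (x_2/x_1)·x_1 into the budget: x_1* = M/(p_1 + p_2·(x_2/x_1)).
Numerically x_2/x_1 = 0.92582, so x_1* = 154/(12 + 14·0.92582) = 6.1695 and x_2* = 0.92582·6.1695 = 5.7119.

x_1* = 6.1695, x_2* = 5.7119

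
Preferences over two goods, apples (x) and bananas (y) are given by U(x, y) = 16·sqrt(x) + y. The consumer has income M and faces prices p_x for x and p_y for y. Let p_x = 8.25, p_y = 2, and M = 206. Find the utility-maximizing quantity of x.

Utility is quasi-linear in y; the FOC for x is 8/√x = p_x/p_y.
Thus x* = (8·p_y/p_x)² — independent of M — with the rest of income spent on y.
Plugging in: x* = (8·2/8.25)² = 3.7612.

x* = 3.7612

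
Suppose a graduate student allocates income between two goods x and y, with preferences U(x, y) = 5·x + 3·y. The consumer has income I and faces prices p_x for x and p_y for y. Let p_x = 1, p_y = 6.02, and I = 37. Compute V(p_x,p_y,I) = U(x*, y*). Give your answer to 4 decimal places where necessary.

V = 185

Perfect substitutes: compare marginal utility per dollar. 5/p_x vs 3/p_y → 5 vs 0.4983.
x gives more utility per dollar, so spend all income on x: x* = I/p_x, y* = 0.
Numerically: x* = 37, y* = 0.
Utility at the optimum: U(37, 0) = 185.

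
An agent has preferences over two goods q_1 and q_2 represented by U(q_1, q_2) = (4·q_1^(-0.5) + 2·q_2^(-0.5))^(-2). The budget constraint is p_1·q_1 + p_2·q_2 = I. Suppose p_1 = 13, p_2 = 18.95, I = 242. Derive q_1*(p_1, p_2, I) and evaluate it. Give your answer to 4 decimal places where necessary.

q_1* = 10.859

From the CES first-order condition, 2·(q_2/q_1)^(1.5) = p_1/p_2.
Hence q_2/q_1 = ((1/2)·p_1/p_2)^(1/(1.5)), i.e. raised to the 2/3 power.
Substitute q_2 = (q_2/q_1)·q_1 into the budget: q_1* = I/(p_1 + p_2·(q_2/q_1)).
Numerically q_2/q_1 = 0.490008, so q_1* = 242/(13 + 18.95·0.490008) = 10.859.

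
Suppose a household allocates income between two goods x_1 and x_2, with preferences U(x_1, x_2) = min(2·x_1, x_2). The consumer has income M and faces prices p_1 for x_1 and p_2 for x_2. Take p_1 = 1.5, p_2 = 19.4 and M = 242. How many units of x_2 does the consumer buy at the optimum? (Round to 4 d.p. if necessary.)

With perfect complements, no substitution: consume in ratio x_1:x_2 = 1:2.
Budget: p_1·x_1 + p_2·2·x_1 = M, so (p_1 + 2·p_2)·x_1 = M.
Demand: x_1*(p_1,p_2,M) = M/(p_1 + 2·p_2), x_2* = 2·M/(p_1 + 2·p_2).
Here 1.5 + 2·19.4 = 40.3, giving x_2* = 12.0099.

x_2* = 12.0099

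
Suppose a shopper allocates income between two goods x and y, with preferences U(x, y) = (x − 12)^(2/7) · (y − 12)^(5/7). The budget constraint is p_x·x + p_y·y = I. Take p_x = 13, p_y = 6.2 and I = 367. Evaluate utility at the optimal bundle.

V = 9.8031

MRS = (2/5)·(y−12)/(x−12). Tangency with p_x/p_y gives y−12 = (5/2)·(p_x/p_y)·(x−12).
Substituting into the budget: x* = 12 + 2/7·(I − 12·p_x − 12·p_y)/p_x, and y* = 12 + 5/7·(…)/p_y.
Discretionary income = 367 − 12·13 − 12·6.2 = 136.6; x* = 12 + 2/7·136.6/13 = 15.0022; y* = 12 + 5/7·136.6/6.2 = 27.7373.
Utility at the optimum: U(15.0022, 27.7373) = 9.8031.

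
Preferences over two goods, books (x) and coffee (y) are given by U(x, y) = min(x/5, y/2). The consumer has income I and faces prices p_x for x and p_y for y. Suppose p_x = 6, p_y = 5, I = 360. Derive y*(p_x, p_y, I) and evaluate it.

Leontief preferences: the optimum is at the kink where x/5 = y/2, i.e. y = (2/5)·x.
Budget: p_x·x + p_y·(2/5)·x = I, so (5·p_x + 2·p_y)·x = 5·I.
Demand: x*(p_x,p_y,I) = 5·I/(5·p_x + 2·p_y), y* = 2·I/(5·p_x + 2·p_y).
Here 5·6 + 2·5 = 40, giving y* = 18.

y* = 18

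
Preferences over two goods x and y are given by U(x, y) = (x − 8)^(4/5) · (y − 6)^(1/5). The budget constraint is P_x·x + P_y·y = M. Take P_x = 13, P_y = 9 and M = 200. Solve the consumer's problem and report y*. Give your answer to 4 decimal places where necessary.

y* = 6.9333

MRS = 4·(y−6)/(x−8). Tangency with P_x/P_y gives y−6 = (1/4)·(P_x/P_y)·(x−8).
Substituting into the budget: x* = 8 + 0.8·(M − 8·P_x − 6·P_y)/P_x, and y* = 6 + 0.2·(…)/P_y.
Discretionary income = 200 − 8·13 − 6·9 = 42; y* = 6 + 0.2·42/9 = 6.9333.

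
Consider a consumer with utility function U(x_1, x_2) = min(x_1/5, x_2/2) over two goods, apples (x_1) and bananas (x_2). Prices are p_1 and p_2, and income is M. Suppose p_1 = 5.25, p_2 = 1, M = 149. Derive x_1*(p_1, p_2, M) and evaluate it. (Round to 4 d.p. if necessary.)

x_1* = 26.3717

With perfect complements, no substitution: consume in ratio x_1:x_2 = 5:2.
Budget: p_1·x_1 + p_2·(2/5)·x_1 = M, so (5·p_1 + 2·p_2)·x_1 = 5·M.
Demand: x_1*(p_1,p_2,M) = 5·M/(5·p_1 + 2·p_2), x_2* = 2·M/(5·p_1 + 2·p_2).
Here 5·5.25 + 2·1 = 28.25, giving x_1* = 26.3717.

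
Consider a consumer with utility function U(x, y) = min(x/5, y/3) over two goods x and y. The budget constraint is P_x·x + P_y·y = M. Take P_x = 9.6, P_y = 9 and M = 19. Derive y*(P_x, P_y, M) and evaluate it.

With perfect complements, no substitution: consume in ratio x:y = 5:3.
Budget: P_x·x + P_y·(3/5)·x = M, so (5·P_x + 3·P_y)·x = 5·M.
Demand: x*(P_x,P_y,M) = 5·M/(5·P_x + 3·P_y), y* = 3·M/(5·P_x + 3·P_y).
Here 5·9.6 + 3·9 = 75, giving y* = 0.76.

y* = 0.76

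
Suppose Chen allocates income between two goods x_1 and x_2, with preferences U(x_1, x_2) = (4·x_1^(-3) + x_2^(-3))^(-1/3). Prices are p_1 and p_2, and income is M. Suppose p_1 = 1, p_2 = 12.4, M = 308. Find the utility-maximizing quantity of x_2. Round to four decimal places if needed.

MRS = MU_x_1/MU_x_2 = 4·(x_2/x_1)^(4). Set equal to p_1/p_2.
Hence x_2/x_1 = ((1/4)·p_1/p_2)^(1/(4)), i.e. raised to the 0.25 power.
With the ratio pinned down, the budget gives x_1* = M/(p_1 + p_2·(x_2/x_1)) and x_2* = (x_2/x_1)·x_1*.
Numerically x_2/x_1 = 0.376816, so x_1* = 308/(1 + 12.4·0.376816) = 54.2968 and x_2* = 0.376816·54.2968 = 20.4599.

x_2* = 20.4599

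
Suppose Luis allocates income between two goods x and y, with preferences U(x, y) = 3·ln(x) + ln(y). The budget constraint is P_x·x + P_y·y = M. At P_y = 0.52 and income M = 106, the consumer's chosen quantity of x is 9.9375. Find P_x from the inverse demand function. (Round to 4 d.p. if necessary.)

P_x = 8

MU_x/MU_y = (3·y)/(x); tangency sets this equal to P_x/P_y.
So 3·P_y·y = P_x·x; combined with the budget, a share 0.75 of income goes to x.
Demand: x*(P_x,P_y,M) = 0.75·M/P_x and y* = 0.25·M/P_y.
Set x* = 9.9375 in the demand function and solve for P_x: P_x = 8.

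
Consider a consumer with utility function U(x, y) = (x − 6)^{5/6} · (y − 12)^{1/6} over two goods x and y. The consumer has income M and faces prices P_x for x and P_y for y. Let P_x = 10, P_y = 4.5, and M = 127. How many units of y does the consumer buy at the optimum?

y* = 12.4815

Let x' = x−6, y' = y−12. MRS = 5·y'/x' = P_x/P_y.
Substituting into the budget: x* = 6 + 5/6·(M − 6·P_x − 12·P_y)/P_x, and y* = 12 + 1/6·(…)/P_y.
Discretionary income = 127 − 6·10 − 12·4.5 = 13; y* = 12 + 1/6·13/4.5 = 12.4815.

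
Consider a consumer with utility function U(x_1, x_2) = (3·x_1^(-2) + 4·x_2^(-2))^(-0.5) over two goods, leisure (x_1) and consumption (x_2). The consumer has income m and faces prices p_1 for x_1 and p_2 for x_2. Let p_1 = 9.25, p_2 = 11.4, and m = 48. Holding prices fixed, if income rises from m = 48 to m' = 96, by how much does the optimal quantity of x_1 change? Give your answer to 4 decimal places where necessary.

MRS = MU_x_1/MU_x_2 = (3/4)·(x_2/x_1)^(3). Set equal to p_1/p_2.
Hence x_2/x_1 = ((4/3)·p_1/p_2)^(1/(3)), i.e. raised to the 1/3 power.
Substitute x_2 = (x_2/x_1)·x_1 into the budget: x_1* = m/(p_1 + p_2·(x_2/x_1)).
Numerically x_2/x_1 = 1.026578, so x_1* = 48/(9.25 + 11.4·1.026578) = 2.2908.
At m' = 96: x_1* = 4.5817. Change: 4.5817 − 2.2908 = 2.2908.

Δx_1* = 2.2908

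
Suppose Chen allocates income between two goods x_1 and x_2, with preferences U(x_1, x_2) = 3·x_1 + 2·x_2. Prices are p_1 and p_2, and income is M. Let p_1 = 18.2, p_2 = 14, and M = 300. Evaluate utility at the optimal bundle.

V = 49.4505

Perfect substitutes: compare marginal utility per dollar. 3/p_1 vs 2/p_2 → 0.1648 vs 0.1429.
x_1 gives more utility per dollar, so spend all income on x_1: x_1* = M/p_1, x_2* = 0.
Numerically: x_1* = 16.4835, x_2* = 0.
Utility at the optimum: U(16.4835, 0) = 49.4505.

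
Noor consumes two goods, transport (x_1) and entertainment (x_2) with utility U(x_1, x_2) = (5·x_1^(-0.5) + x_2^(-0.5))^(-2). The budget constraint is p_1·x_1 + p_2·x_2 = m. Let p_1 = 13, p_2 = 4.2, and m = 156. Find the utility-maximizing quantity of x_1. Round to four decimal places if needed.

x_1* = 9.7192

MRS = MU_x_1/MU_x_2 = 5·(x_2/x_1)^(1.5). Set equal to p_1/p_2.
Hence x_2/x_1 = ((1/5)·p_1/p_2)^(1/(1.5)), i.e. raised to the 2/3 power.
With the ratio pinned down, the budget gives x_1* = m/(p_1 + p_2·(x_2/x_1)) and x_2* = (x_2/x_1)·x_1*.
Numerically x_2/x_1 = 0.726356, so x_1* = 156/(13 + 4.2·0.726356) = 9.7192.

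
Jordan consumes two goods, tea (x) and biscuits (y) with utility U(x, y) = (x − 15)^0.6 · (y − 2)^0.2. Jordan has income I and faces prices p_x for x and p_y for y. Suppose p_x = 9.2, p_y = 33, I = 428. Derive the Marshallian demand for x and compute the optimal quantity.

This is Cobb-Douglas in (x−15, y−2): tangency gives 0.6·p_y·(y−2) = 0.2·p_x·(x−15).
After buying the subsistence bundle (15, 2), a share 0.75 of the remaining income goes to x: x* = 15 + 0.75·(I − 15p_x − 2p_y)/p_x.
Discretionary income = 428 − 15·9.2 − 2·33 = 224; x* = 15 + 0.75·224/9.2 = 33.2609.

x* = 33.2609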